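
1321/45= 29 + 16/45 = 29.36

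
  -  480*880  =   - 422400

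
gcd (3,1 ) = 1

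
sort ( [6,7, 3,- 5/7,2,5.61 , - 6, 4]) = [-6, - 5/7,2, 3,4 , 5.61, 6,7]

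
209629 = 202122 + 7507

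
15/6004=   15/6004  =  0.00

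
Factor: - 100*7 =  - 2^2*5^2*7^1 = -700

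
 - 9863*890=-8778070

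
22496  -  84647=-62151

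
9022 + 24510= 33532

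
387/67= 387/67 = 5.78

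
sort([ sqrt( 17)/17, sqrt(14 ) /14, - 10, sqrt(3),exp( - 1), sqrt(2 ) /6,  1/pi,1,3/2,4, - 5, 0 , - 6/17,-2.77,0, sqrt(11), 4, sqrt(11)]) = [ - 10 , -5 ,-2.77, - 6/17, 0,0,sqrt(2 ) /6,  sqrt( 17 )/17,sqrt(14 ) /14, 1/pi, exp( - 1 ), 1,3/2,  sqrt(3), sqrt(11 ),sqrt( 11),4,4]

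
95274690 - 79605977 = 15668713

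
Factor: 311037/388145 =597/745= 3^1* 5^( - 1)*149^(-1)*199^1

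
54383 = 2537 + 51846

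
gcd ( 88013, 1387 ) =1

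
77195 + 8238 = 85433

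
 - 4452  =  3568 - 8020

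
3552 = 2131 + 1421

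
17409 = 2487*7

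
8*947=7576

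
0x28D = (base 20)1CD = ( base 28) N9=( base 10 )653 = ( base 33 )jq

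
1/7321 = 1/7321 = 0.00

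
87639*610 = 53459790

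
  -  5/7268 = -1 + 7263/7268 = - 0.00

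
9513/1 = 9513 = 9513.00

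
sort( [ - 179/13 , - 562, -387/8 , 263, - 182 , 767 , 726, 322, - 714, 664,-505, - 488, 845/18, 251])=[ - 714, - 562, - 505, - 488, - 182, - 387/8, - 179/13, 845/18,251,263, 322,664,  726, 767] 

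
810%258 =36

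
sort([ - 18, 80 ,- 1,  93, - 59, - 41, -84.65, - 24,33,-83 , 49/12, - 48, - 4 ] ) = [ - 84.65, - 83, - 59,-48, - 41, - 24, - 18, - 4, - 1,49/12,33,80,93 ] 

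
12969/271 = 12969/271 = 47.86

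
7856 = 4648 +3208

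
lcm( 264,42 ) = 1848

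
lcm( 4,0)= 0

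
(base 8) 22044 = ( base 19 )16bi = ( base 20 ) 132c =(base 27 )cii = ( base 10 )9252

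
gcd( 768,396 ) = 12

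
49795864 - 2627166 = 47168698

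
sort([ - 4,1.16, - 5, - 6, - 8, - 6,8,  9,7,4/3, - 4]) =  [-8, - 6, - 6, -5, - 4,-4,1.16,4/3,7, 8, 9] 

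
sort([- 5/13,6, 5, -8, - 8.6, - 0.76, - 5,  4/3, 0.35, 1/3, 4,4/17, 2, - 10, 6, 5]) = [ - 10,-8.6,-8,-5, - 0.76, -5/13, 4/17, 1/3, 0.35,  4/3, 2, 4,  5,5,6 , 6]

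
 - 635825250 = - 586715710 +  - 49109540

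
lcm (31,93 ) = 93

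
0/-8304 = 0/1 = - 0.00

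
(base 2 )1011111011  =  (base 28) r7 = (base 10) 763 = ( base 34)MF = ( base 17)2af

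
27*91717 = 2476359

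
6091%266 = 239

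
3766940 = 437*8620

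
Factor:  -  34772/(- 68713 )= 2^2 * 8693^1*68713^( - 1) 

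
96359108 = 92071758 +4287350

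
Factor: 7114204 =2^2*1778551^1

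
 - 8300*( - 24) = 199200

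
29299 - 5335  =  23964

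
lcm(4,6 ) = 12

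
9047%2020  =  967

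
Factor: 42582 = 2^1*3^1* 47^1*151^1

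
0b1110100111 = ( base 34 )rh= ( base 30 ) 115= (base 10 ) 935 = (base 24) 1EN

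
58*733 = 42514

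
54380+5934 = 60314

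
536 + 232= 768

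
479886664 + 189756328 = 669642992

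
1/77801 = 1/77801 = 0.00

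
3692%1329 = 1034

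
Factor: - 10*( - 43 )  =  430 = 2^1*5^1* 43^1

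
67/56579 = 67/56579 = 0.00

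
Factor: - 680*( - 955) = 2^3*5^2*17^1*191^1 = 649400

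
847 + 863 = 1710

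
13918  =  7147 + 6771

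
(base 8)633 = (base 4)12123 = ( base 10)411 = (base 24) h3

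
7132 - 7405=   - 273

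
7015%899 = 722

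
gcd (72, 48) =24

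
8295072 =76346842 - 68051770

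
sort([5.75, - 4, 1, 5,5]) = [ - 4,1,5,5,5.75]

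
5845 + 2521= 8366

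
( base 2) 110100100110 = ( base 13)16bc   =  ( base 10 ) 3366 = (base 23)688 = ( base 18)A70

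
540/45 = 12 = 12.00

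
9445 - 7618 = 1827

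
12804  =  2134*6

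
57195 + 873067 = 930262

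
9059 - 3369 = 5690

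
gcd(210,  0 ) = 210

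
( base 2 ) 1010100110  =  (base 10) 678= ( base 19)1gd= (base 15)303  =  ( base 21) 1B6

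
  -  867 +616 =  - 251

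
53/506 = 53/506 = 0.10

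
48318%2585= 1788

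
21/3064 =21/3064 = 0.01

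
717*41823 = 29987091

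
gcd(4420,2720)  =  340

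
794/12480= 397/6240 = 0.06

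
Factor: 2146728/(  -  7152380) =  - 2^1*3^1*5^ (- 1 )*23^1*3889^1*357619^(  -  1 )= -536682/1788095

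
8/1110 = 4/555 = 0.01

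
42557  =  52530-9973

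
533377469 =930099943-396722474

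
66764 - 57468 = 9296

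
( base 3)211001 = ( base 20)19f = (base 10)595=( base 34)hh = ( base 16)253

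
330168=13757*24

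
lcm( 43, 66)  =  2838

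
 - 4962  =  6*( - 827 ) 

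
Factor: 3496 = 2^3 * 19^1 * 23^1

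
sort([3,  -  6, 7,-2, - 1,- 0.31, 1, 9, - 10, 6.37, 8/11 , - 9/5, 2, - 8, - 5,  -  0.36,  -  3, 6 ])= [ - 10,  -  8, - 6, - 5 ,  -  3, - 2, - 9/5, - 1,  -  0.36 , - 0.31, 8/11,1  ,  2, 3, 6, 6.37, 7, 9 ] 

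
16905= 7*2415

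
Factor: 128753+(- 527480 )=-398727 =- 3^2*7^1*6329^1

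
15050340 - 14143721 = 906619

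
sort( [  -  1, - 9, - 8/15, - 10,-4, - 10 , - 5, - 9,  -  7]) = [ - 10 , - 10, - 9, - 9 , - 7, - 5, - 4, - 1, - 8/15]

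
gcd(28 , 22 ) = 2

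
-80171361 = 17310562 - 97481923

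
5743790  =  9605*598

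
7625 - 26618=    - 18993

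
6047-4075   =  1972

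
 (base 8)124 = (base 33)2i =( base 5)314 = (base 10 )84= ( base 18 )4C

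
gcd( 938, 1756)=2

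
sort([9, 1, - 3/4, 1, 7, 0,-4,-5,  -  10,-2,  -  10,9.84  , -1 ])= [ - 10,  -  10, - 5,-4, - 2, - 1, - 3/4, 0 , 1, 1, 7,9, 9.84 ]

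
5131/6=5131/6 = 855.17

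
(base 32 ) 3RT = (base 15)1295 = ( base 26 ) 5MD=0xF7D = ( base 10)3965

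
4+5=9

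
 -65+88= 23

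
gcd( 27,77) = 1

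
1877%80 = 37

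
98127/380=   258 + 87/380 = 258.23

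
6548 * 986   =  6456328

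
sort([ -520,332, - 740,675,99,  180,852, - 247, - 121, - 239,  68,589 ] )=[ - 740, - 520, - 247,  -  239, - 121,  68,99,180, 332,589,675, 852] 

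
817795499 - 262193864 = 555601635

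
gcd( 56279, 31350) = 1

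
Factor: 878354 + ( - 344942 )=2^2*3^3*11^1 * 449^1 = 533412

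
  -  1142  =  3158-4300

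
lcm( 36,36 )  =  36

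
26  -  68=-42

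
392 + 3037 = 3429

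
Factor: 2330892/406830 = 2^1*3^1*5^( - 1)*71^( - 1) * 191^(-1 )*64747^1 = 388482/67805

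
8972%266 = 194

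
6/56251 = 6/56251 = 0.00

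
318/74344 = 159/37172 = 0.00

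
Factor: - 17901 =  - 3^4*13^1*17^1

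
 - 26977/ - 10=2697 + 7/10 = 2697.70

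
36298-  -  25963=62261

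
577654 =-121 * ( - 4774)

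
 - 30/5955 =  - 1 + 395/397 = -0.01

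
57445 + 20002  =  77447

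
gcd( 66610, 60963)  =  1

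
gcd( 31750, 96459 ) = 1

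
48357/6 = 8059 + 1/2 = 8059.50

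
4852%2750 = 2102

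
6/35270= 3/17635= 0.00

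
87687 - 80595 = 7092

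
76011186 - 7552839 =68458347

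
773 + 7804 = 8577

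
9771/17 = 574 + 13/17 = 574.76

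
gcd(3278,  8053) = 1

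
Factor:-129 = - 3^1*43^1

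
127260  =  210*606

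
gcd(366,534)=6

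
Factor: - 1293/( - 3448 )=3/8 = 2^(- 3 )*3^1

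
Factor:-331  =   - 331^1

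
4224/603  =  7+1/201 = 7.00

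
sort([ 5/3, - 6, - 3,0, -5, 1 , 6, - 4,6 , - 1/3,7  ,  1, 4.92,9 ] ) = [ - 6  , - 5 ,-4,-3, - 1/3,0,1,1,5/3,4.92, 6, 6,7 , 9 ]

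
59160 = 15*3944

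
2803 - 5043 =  -2240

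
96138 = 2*48069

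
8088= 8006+82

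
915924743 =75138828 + 840785915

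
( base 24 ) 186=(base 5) 11044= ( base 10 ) 774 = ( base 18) 270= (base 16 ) 306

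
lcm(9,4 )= 36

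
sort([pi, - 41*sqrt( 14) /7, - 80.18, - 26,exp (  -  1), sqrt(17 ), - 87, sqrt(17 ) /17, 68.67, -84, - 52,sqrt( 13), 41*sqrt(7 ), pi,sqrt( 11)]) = [ - 87, - 84, - 80.18, - 52,-26, - 41*sqrt(14) /7, sqrt( 17)/17,exp( - 1), pi, pi  ,  sqrt(11 ) , sqrt(13),sqrt( 17 ), 68.67, 41*sqrt( 7)]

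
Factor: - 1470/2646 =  - 5/9 = -  3^( - 2 )*5^1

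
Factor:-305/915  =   - 3^ (  -  1 ) = - 1/3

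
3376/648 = 422/81 = 5.21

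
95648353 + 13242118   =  108890471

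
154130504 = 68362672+85767832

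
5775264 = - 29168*( - 198)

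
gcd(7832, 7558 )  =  2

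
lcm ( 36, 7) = 252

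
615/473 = 615/473=1.30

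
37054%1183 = 381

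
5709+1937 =7646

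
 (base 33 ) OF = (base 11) 674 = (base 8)1447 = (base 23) 1c2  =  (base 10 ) 807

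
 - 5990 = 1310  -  7300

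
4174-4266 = - 92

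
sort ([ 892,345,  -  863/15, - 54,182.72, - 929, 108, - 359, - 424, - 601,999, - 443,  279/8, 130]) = [ - 929, - 601, - 443, -424, - 359, - 863/15 , - 54,279/8,108, 130,182.72, 345, 892,  999]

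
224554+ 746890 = 971444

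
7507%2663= 2181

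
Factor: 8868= 2^2*3^1*739^1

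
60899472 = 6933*8784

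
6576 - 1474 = 5102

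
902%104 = 70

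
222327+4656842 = 4879169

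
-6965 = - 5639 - 1326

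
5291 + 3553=8844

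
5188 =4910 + 278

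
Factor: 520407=3^2*53^1*1091^1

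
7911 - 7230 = 681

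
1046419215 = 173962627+872456588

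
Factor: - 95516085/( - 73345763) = 3^1*5^1*7^1*499^1*1823^1*73345763^ ( - 1)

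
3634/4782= 1817/2391= 0.76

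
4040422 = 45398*89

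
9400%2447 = 2059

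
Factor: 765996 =2^2*3^1*7^1  *  11^1*829^1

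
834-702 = 132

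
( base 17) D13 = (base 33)3ff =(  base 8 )7301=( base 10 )3777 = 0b111011000001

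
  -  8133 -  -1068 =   -  7065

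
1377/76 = 1377/76 = 18.12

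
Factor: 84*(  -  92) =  - 2^4*3^1*7^1 * 23^1 = -  7728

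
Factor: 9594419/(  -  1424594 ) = -2^(  -  1)*61^( -1)*1627^1*5897^1*11677^ ( - 1)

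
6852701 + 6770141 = 13622842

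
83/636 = 83/636 = 0.13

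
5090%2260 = 570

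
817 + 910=1727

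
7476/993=2492/331 = 7.53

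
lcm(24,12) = 24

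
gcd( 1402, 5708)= 2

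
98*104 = 10192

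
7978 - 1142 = 6836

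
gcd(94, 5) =1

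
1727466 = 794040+933426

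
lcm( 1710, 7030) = 63270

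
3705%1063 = 516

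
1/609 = 1/609 = 0.00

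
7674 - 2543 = 5131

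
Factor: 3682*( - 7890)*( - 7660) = 222530506800 = 2^4*3^1*5^2*7^1 * 263^2*383^1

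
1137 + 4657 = 5794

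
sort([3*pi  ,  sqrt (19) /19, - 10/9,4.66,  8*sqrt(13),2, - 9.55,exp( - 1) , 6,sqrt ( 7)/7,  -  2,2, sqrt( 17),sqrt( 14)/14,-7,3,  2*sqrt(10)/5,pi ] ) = [ - 9.55, - 7, - 2, - 10/9,sqrt(19 )/19,sqrt(14) /14,exp( - 1),  sqrt (7)/7,2*sqrt( 10)/5,  2,2,3,pi, sqrt( 17),  4.66,6,3*pi , 8*sqrt(13) ] 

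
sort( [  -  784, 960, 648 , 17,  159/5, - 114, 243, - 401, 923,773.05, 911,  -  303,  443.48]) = [ - 784, - 401, - 303,-114, 17,159/5,243, 443.48,648,773.05,911, 923, 960 ] 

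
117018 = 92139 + 24879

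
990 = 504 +486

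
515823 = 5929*87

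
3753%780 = 633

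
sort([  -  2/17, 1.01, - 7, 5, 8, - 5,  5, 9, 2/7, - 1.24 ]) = [-7, - 5, - 1.24, - 2/17, 2/7, 1.01,  5,5,8 , 9 ]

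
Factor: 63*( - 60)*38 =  - 143640 = - 2^3*3^3 * 5^1*7^1*19^1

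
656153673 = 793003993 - 136850320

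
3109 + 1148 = 4257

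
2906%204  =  50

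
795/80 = 9 + 15/16 = 9.94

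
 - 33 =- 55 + 22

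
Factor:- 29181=-3^1*71^1 * 137^1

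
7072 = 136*52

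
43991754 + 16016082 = 60007836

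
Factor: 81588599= 113^1 * 722023^1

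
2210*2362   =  5220020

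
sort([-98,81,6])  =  [ - 98,  6 , 81]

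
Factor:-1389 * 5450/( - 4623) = 2523350/1541 = 2^1*5^2*23^( - 1)*67^( - 1)*109^1*463^1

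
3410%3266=144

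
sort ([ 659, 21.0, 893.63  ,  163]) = [ 21.0, 163,659, 893.63 ] 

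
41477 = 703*59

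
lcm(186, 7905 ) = 15810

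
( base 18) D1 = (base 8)353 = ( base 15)10a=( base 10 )235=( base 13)151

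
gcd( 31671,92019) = 3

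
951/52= 951/52 = 18.29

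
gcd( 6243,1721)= 1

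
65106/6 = 10851 = 10851.00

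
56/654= 28/327=0.09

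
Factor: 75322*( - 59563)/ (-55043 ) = 1548638/19 = 2^1 * 7^1*13^1*19^( - 1) * 67^1 *127^1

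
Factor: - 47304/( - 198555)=15768/66185  =  2^3*3^3 *5^( - 1) * 7^( - 1 )*31^(-1) * 61^(-1 )*73^1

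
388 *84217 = 32676196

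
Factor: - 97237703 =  - 67^1*79^1*18371^1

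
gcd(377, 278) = 1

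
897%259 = 120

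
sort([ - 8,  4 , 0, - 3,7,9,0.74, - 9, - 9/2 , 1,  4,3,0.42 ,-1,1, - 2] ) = [ - 9,- 8, - 9/2, - 3, - 2, - 1, 0,  0.42, 0.74 , 1,1,3,4, 4, 7,  9 ]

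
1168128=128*9126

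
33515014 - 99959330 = - 66444316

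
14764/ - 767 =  - 14764/767 =- 19.25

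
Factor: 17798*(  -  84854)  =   - 1510231492 = - 2^2*7^1*11^2*19^1*29^1*809^1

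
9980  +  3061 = 13041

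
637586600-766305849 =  - 128719249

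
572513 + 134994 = 707507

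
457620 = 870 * 526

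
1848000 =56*33000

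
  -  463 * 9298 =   -  4304974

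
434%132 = 38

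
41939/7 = 41939/7 = 5991.29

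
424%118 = 70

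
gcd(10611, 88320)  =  3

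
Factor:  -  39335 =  - 5^1*7867^1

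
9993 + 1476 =11469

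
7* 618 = 4326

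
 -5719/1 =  - 5719=- 5719.00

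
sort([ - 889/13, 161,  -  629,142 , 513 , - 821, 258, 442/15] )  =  [ - 821, - 629, - 889/13,  442/15, 142, 161, 258, 513]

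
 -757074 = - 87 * 8702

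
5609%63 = 2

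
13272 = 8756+4516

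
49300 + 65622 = 114922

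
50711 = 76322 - 25611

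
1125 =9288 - 8163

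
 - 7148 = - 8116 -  - 968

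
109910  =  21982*5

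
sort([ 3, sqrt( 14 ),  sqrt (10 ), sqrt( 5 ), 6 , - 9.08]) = [ - 9.08,sqrt(5),  3, sqrt(10),  sqrt( 14), 6]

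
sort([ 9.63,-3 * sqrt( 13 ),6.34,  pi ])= [  -  3*sqrt(13),pi , 6.34 , 9.63]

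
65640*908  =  59601120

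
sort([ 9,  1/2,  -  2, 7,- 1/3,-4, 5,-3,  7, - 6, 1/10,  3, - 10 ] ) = [ -10, - 6,-4,-3, - 2 ,-1/3, 1/10, 1/2 , 3,  5, 7,7,9]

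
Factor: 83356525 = 5^2*7^1*17^1*28019^1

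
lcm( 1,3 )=3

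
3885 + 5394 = 9279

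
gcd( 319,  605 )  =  11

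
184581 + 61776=246357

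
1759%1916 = 1759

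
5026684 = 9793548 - 4766864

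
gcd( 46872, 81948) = 12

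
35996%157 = 43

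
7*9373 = 65611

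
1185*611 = 724035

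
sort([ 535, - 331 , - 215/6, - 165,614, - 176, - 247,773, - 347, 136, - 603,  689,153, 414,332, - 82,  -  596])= [ - 603, - 596, - 347,  -  331, - 247,-176, - 165, - 82,  -  215/6,136,153,332 , 414,535,614,689,773]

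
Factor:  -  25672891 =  - 911^1*28181^1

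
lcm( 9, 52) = 468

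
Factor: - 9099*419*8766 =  - 33420208446 =- 2^1*3^5*337^1*419^1*487^1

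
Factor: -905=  - 5^1*181^1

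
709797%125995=79822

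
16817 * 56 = 941752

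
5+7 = 12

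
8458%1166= 296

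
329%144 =41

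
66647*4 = 266588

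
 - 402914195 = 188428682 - 591342877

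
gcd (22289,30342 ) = 1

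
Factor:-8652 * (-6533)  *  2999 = 2^2 * 3^1*7^1* 47^1*103^1 *139^1*2999^1 = 169514024484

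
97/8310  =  97/8310  =  0.01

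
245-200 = 45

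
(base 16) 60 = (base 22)48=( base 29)39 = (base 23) 44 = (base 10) 96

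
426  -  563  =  -137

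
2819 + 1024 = 3843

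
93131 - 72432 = 20699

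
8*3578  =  28624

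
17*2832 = 48144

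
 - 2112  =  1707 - 3819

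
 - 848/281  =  -4+ 276/281   =  - 3.02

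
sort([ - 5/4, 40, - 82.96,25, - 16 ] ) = [  -  82.96 , - 16, - 5/4, 25, 40]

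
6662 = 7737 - 1075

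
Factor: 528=2^4 * 3^1*11^1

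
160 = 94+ 66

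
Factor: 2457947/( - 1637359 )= - 37^1*877^ ( - 1 )*1867^( - 1 )*66431^1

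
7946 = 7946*1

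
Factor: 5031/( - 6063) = - 3^1 *13^1*47^( - 1 ) = -39/47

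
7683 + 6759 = 14442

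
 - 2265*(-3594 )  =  8140410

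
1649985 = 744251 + 905734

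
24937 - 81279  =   - 56342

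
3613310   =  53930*67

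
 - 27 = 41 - 68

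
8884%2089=528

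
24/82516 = 6/20629 = 0.00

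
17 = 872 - 855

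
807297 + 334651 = 1141948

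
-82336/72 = -10292/9 = - 1143.56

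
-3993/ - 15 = 266+1/5 = 266.20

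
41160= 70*588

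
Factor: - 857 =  - 857^1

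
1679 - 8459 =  - 6780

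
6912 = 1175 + 5737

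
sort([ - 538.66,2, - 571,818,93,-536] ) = [ - 571, - 538.66,-536 , 2,93,  818] 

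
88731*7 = 621117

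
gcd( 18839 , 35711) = 1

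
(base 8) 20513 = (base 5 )233043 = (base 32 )8AB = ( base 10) 8523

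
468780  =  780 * 601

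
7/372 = 7/372 = 0.02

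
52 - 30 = 22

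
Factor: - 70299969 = - 3^1*43^1 * 544961^1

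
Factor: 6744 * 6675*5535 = 2^3*3^5*5^3*41^1*89^1*281^1 = 249164667000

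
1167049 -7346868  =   - 6179819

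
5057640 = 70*72252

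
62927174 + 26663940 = 89591114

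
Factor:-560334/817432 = -2^( - 2)*3^1*7^(  -  1)*11^( - 1)*47^1*1327^( - 1 )*1987^1 = - 280167/408716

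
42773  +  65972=108745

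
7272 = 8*909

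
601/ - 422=-601/422 = - 1.42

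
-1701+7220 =5519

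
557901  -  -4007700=4565601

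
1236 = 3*412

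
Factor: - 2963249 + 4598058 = 1634809 = 11^1 * 331^1*449^1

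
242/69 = 242/69= 3.51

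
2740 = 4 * 685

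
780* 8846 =6899880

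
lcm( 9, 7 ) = 63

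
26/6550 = 13/3275 = 0.00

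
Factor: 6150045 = 3^1*5^1 * 11^1*37273^1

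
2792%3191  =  2792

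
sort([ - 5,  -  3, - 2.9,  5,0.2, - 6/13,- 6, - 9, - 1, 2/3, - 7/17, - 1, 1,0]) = [ - 9, - 6, - 5 ,- 3,-2.9,  -  1, - 1,  -  6/13, - 7/17, 0,0.2,2/3,1,5]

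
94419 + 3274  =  97693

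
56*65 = 3640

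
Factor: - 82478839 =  - 41^1*281^1*7159^1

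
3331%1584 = 163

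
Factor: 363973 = 113^1*3221^1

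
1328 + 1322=2650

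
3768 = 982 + 2786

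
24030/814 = 29  +  212/407 =29.52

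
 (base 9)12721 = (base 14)31c9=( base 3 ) 102210201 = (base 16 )219D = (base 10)8605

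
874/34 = 25 +12/17= 25.71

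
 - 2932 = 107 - 3039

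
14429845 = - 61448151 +75877996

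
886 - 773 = 113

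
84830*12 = 1017960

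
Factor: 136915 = 5^1*139^1*197^1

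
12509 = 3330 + 9179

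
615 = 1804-1189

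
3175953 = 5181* 613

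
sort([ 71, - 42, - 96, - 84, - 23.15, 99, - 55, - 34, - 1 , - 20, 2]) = [ - 96, - 84,  -  55, - 42, - 34 ,-23.15,  -  20, - 1,  2, 71, 99]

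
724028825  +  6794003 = 730822828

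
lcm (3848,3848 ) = 3848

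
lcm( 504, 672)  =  2016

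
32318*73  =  2359214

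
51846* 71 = 3681066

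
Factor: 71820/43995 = 2^2*3^2*19^1 *419^( - 1) = 684/419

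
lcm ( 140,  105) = 420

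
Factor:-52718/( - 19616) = 43/16 = 2^( - 4)*43^1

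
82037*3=246111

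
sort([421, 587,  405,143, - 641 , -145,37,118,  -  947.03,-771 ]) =[ - 947.03, - 771 ,-641,- 145,37,118,  143,  405,421,587] 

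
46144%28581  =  17563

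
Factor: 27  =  3^3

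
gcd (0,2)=2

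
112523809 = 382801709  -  270277900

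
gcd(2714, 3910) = 46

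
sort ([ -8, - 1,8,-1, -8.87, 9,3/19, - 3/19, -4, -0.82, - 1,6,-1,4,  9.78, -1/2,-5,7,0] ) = [-8.87, - 8,-5, -4,  -  1, - 1, - 1,-1 ,  -  0.82,-1/2, - 3/19 , 0,  3/19,4,6,7 , 8,9, 9.78] 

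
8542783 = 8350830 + 191953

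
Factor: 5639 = 5639^1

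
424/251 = 1 + 173/251 = 1.69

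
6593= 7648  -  1055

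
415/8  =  415/8 = 51.88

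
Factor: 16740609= 3^1*1823^1 * 3061^1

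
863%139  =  29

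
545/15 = 109/3 =36.33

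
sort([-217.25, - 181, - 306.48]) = [ - 306.48, - 217.25 , - 181 ] 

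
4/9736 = 1/2434 = 0.00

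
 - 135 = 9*(  -  15)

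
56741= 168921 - 112180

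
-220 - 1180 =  - 1400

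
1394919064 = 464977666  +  929941398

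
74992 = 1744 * 43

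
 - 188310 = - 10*18831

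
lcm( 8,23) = 184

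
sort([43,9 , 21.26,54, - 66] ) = [ - 66, 9, 21.26, 43,54] 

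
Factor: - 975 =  - 3^1  *5^2*13^1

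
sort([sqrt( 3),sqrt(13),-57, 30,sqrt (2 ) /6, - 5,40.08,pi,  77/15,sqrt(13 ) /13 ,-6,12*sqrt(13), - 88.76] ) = [ - 88.76,-57,  -  6,- 5, sqrt(2)/6, sqrt(13 )/13, sqrt(3),pi,sqrt ( 13),  77/15,30 , 40.08,12*sqrt( 13 ) ]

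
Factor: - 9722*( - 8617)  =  2^1*7^1  *  1231^1*4861^1 = 83774474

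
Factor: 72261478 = 2^1  *36130739^1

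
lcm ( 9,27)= 27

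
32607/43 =32607/43 = 758.30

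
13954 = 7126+6828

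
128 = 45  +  83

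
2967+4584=7551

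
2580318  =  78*33081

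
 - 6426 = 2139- 8565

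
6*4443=26658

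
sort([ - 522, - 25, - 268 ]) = [-522, - 268, - 25 ]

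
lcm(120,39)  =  1560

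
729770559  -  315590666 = 414179893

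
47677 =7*6811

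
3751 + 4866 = 8617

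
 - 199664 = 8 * ( - 24958)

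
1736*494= 857584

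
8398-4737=3661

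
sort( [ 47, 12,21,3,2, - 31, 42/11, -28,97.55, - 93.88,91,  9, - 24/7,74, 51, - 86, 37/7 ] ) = [ - 93.88,  -  86, - 31, - 28, - 24/7, 2, 3, 42/11,37/7,9, 12,21 , 47,51,74,91,97.55]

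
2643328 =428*6176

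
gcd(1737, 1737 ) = 1737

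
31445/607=31445/607 = 51.80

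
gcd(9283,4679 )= 1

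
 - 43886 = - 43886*1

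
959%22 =13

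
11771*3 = 35313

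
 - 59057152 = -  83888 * 704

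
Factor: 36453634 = 2^1*7^1*2603831^1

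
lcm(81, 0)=0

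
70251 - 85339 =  - 15088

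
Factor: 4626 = 2^1*3^2*257^1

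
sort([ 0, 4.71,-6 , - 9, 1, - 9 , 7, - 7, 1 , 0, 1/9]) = [-9, - 9, - 7,-6, 0,0,1/9,1, 1,4.71,7]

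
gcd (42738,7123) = 7123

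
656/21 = 31 + 5/21  =  31.24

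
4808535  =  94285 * 51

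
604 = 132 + 472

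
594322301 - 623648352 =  - 29326051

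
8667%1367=465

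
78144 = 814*96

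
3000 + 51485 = 54485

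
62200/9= 62200/9 = 6911.11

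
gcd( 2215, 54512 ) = 1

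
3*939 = 2817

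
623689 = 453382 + 170307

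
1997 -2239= -242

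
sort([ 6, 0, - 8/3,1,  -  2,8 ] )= [ - 8/3,  -  2,  0,1, 6,8]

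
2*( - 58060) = - 116120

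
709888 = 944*752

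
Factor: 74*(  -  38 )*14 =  - 2^3*7^1*19^1*37^1 = -39368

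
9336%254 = 192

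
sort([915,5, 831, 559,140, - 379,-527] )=[ - 527, -379,5,140, 559, 831,915] 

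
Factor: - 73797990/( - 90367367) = 2^1*3^1*5^1 * 7^1 * 47^1*7477^1*90367367^ ( - 1)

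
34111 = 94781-60670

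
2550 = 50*51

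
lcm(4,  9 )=36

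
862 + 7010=7872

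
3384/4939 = 3384/4939= 0.69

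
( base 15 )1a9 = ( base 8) 600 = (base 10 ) 384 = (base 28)DK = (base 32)c0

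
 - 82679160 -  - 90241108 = 7561948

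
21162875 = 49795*425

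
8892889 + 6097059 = 14989948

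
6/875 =6/875  =  0.01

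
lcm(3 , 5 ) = 15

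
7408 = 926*8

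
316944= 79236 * 4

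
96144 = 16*6009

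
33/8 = 4+1/8 =4.12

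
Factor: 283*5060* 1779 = 2^2*3^1  *  5^1*11^1*23^1  *  283^1 *593^1 = 2547492420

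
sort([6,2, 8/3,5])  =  [ 2 , 8/3, 5,6 ]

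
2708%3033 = 2708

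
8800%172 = 28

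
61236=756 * 81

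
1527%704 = 119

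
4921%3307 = 1614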